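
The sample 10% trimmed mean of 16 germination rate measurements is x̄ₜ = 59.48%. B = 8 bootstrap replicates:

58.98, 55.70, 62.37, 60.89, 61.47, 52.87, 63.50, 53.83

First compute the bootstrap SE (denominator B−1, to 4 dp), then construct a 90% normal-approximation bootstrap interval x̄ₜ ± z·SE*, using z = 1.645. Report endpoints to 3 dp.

(52.790, 66.170)

Mean of replicates = 58.7013; sum of squared deviations = 115.7621; SE* = √(115.7621/7) = 4.0666
Margin = 1.645 × 4.0666 = 6.6896
Interval: 59.48 ± 6.6896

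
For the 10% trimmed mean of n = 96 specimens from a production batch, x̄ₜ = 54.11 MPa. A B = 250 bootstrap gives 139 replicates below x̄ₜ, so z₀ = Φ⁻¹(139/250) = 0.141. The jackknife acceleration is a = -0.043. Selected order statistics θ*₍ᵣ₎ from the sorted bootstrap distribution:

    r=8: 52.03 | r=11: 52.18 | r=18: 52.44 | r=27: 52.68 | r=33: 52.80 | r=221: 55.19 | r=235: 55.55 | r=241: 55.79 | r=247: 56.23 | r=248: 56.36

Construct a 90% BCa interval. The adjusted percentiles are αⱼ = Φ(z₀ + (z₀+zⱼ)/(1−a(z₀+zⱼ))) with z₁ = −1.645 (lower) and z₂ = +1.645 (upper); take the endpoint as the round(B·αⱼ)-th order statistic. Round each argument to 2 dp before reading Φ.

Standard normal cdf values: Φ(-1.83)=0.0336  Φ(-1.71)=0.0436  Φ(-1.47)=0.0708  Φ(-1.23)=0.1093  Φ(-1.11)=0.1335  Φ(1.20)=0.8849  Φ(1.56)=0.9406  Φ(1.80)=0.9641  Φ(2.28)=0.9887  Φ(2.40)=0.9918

Lower: z₀ + z₁ = 0.141 + (-1.645) = -1.504; 1 − a(z₀+z₁) = 1 − (-0.043)(-1.504) = 0.9353; argument = 0.141 + (-1.504)/0.9353 = -1.4670 → -1.47.
α₁ = Φ(-1.47) = 0.0708; rank = round(250 × 0.0708) = 18; θ*₍18₎ = 52.44.
Upper: z₀ + z₂ = 1.786; 1 − a(z₀+z₂) = 1.0768; argument = 1.7996 → 1.80; α₂ = 0.9641; rank = 241; θ*₍241₎ = 55.79.

(52.44, 55.79)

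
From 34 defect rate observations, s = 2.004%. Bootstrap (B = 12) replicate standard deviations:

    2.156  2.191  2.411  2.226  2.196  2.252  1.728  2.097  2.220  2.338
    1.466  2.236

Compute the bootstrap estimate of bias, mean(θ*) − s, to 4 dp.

mean(θ*) = (2.156 + 2.191 + 2.411 + 2.226 + 2.196 + 2.252 + 1.728 + 2.097 + 2.220 + 2.338 + 1.466 + 2.236) / 12 = 2.12642
bias = 2.12642 − 2.004

bias = +0.1224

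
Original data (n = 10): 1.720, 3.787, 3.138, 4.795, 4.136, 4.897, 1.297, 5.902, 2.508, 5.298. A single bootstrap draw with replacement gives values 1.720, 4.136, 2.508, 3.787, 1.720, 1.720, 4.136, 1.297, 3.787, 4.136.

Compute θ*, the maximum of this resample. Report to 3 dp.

Maximum = 4.136

θ* = 4.136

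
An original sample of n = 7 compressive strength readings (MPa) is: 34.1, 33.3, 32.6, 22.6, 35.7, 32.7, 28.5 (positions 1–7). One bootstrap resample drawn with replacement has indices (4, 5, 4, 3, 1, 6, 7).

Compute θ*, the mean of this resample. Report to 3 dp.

Resample values: 22.6, 35.7, 22.6, 32.6, 34.1, 32.7, 28.5.
Mean = (22.6 + 35.7 + 22.6 + 32.6 + 34.1 + 32.7 + 28.5) / 7 = 208.80 / 7 = 29.829

θ* = 29.829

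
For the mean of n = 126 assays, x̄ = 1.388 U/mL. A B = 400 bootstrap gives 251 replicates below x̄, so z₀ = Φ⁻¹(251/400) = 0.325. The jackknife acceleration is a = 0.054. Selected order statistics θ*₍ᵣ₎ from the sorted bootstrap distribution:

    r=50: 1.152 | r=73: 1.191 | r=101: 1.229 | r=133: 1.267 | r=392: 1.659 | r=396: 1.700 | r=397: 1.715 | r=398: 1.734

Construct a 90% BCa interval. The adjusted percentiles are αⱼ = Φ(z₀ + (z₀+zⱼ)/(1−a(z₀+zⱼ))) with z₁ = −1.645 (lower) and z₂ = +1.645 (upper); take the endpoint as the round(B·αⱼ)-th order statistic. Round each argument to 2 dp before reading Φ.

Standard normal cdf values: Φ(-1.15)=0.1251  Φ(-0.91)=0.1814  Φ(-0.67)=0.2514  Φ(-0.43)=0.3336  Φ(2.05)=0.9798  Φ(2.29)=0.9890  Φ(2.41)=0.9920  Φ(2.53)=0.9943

(1.191, 1.734)

Lower: z₀ + z₁ = 0.325 + (-1.645) = -1.320; 1 − a(z₀+z₁) = 1 − (0.054)(-1.320) = 1.0713; argument = 0.325 + (-1.320)/1.0713 = -0.9072 → -0.91.
α₁ = Φ(-0.91) = 0.1814; rank = round(400 × 0.1814) = 73; θ*₍73₎ = 1.191.
Upper: z₀ + z₂ = 1.970; 1 − a(z₀+z₂) = 0.8936; argument = 2.5295 → 2.53; α₂ = 0.9943; rank = 398; θ*₍398₎ = 1.734.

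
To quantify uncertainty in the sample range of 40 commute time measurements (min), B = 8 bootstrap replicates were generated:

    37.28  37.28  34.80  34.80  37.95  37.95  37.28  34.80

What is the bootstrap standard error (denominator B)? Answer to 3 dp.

SE* = 1.355

Bootstrap SE is the standard deviation of the 8 replicate ranges.
Mean of replicates: (37.28 + 37.28 + 34.80 + 34.80 + 37.95 + 37.95 + 37.28 + 34.80) / 8 = 292.1400 / 8 = 36.5175
Sum of squared deviations: (+0.7625)² + (+0.7625)² + (−1.7175)² + (−1.7175)² + (+1.4325)² + (+1.4325)² + (+0.7625)² + (−1.7175)² = 14.6978
Variance = 14.6978 / 8 = 1.8372
SE* = √1.8372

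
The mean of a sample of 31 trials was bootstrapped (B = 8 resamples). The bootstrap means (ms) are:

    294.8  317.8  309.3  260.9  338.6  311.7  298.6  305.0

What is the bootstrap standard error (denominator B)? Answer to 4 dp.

Bootstrap SE is the standard deviation of the 8 replicate means.
Mean of replicates: (294.8 + 317.8 + 309.3 + 260.9 + 338.6 + 311.7 + 298.6 + 305.0) / 8 = 2436.70000 / 8 = 304.58750
Sum of squared deviations: (−9.78750)² + (+13.21250)² + (+4.71250)² + (−43.68750)² + (+34.01250)² + (+7.11250)² + (−5.98750)² + (+0.41250)² = 3444.62875
Variance = 3444.62875 / 8 = 430.57859
SE* = √430.57859

SE* = 20.7504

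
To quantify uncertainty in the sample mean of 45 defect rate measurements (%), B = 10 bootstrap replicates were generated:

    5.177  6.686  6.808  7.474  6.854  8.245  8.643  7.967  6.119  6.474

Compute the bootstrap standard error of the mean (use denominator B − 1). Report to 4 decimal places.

Bootstrap SE is the standard deviation of the 10 replicate means.
Mean of replicates: (5.177 + 6.686 + 6.808 + 7.474 + 6.854 + 8.245 + 8.643 + 7.967 + 6.119 + 6.474) / 10 = 70.44700 / 10 = 7.04470
Sum of squared deviations: (−1.86770)² + (−0.35870)² + (−0.23670)² + (+0.42930)² + (−0.19070)² + (+1.20030)² + (+1.59830)² + (+0.92230)² + (−0.92570)² + (−0.57070)² = 9.92220
Variance = 9.92220 / 9 = 1.10247
SE* = √1.10247

SE* = 1.0500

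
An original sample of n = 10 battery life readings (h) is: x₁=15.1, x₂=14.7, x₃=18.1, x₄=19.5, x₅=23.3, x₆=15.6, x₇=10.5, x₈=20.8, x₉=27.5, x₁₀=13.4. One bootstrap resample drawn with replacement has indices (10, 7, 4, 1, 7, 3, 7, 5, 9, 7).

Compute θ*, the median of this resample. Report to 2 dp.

θ* = 14.25

Resample values: 13.4, 10.5, 19.5, 15.1, 10.5, 18.1, 10.5, 23.3, 27.5, 10.5.
Sorted: 10.5, 10.5, 10.5, 10.5, 13.4, 15.1, 18.1, 19.5, 23.3, 27.5
Median = average of the two middle values = 14.25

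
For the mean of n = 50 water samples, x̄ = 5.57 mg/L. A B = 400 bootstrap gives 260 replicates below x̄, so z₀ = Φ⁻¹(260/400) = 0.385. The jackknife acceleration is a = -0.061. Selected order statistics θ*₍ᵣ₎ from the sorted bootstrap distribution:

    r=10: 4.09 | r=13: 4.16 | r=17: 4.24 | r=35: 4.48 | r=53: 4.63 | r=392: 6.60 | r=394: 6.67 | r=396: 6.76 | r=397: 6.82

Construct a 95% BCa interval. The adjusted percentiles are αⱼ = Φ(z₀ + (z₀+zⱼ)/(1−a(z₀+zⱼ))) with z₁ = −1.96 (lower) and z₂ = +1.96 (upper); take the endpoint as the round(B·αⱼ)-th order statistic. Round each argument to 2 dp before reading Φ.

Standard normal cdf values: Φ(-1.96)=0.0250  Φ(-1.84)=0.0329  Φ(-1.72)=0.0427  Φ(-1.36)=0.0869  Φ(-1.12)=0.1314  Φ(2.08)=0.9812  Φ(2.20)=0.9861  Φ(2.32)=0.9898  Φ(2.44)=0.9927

Lower: z₀ + z₁ = 0.385 + (-1.960) = -1.575; 1 − a(z₀+z₁) = 1 − (-0.061)(-1.575) = 0.9039; argument = 0.385 + (-1.575)/0.9039 = -1.3574 → -1.36.
α₁ = Φ(-1.36) = 0.0869; rank = round(400 × 0.0869) = 35; θ*₍35₎ = 4.48.
Upper: z₀ + z₂ = 2.345; 1 − a(z₀+z₂) = 1.1430; argument = 2.4365 → 2.44; α₂ = 0.9927; rank = 397; θ*₍397₎ = 6.82.

(4.48, 6.82)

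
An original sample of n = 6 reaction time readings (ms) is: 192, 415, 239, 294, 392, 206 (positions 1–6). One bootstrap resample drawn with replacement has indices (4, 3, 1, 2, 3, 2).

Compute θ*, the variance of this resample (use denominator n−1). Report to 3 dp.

θ* = 9117.200

Resample values: 294, 239, 192, 415, 239, 415.
Mean = 299.0000; sum of squared deviations = 45586.0000
s² = 45586.0000 / 5 = 9117.2000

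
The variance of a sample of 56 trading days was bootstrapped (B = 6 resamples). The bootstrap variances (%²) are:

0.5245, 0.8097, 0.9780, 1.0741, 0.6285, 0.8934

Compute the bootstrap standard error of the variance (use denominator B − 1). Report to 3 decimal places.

SE* = 0.209

Bootstrap SE is the standard deviation of the 6 replicate variances.
Mean of replicates: (0.5245 + 0.8097 + 0.9780 + 1.0741 + 0.6285 + 0.8934) / 6 = 4.90820 / 6 = 0.81803
Sum of squared deviations: (−0.29353)² + (−0.00833)² + (+0.15997)² + (+0.25607)² + (−0.18953)² + (+0.07537)² = 0.21899
Variance = 0.21899 / 5 = 0.04380
SE* = √0.04380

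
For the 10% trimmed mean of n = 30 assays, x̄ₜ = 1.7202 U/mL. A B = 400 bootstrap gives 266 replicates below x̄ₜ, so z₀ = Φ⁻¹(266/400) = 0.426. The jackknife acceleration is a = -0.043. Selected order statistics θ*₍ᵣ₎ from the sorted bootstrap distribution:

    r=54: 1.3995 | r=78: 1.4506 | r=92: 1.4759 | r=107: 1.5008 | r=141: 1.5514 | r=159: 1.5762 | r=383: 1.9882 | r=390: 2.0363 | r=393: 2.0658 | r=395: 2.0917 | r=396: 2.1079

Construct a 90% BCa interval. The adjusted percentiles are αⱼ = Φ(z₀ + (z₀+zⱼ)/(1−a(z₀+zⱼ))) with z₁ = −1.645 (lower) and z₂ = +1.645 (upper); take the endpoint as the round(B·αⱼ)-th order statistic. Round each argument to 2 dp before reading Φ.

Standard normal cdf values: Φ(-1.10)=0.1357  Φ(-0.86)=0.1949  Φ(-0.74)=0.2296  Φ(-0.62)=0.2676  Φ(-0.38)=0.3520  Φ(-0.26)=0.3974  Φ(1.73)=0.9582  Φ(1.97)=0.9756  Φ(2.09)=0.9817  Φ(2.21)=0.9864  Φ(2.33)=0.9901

(1.4506, 2.1079)

Lower: z₀ + z₁ = 0.426 + (-1.645) = -1.219; 1 − a(z₀+z₁) = 1 − (-0.043)(-1.219) = 0.9476; argument = 0.426 + (-1.219)/0.9476 = -0.8604 → -0.86.
α₁ = Φ(-0.86) = 0.1949; rank = round(400 × 0.1949) = 78; θ*₍78₎ = 1.4506.
Upper: z₀ + z₂ = 2.071; 1 − a(z₀+z₂) = 1.0891; argument = 2.3277 → 2.33; α₂ = 0.9901; rank = 396; θ*₍396₎ = 2.1079.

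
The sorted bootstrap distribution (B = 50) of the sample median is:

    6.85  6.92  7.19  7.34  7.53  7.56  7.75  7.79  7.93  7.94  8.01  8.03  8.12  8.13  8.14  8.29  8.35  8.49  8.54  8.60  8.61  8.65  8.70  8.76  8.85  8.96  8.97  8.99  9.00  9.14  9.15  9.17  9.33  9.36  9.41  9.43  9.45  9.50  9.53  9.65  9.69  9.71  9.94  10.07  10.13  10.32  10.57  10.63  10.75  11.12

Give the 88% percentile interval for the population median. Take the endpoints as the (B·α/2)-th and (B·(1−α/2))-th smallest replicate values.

(7.19, 10.57)

α = 0.12; lower rank = 50 × 0.060 = 3; upper rank = 50 × 0.940 = 47.
The 3rd smallest replicate is 7.19; the 47th is 10.57.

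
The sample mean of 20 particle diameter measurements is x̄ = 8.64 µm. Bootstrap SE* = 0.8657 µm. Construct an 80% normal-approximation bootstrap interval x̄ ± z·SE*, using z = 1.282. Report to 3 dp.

(7.530, 9.750)

Margin = 1.282 × 0.8657 = 1.1098
Interval: 8.64 ± 1.1098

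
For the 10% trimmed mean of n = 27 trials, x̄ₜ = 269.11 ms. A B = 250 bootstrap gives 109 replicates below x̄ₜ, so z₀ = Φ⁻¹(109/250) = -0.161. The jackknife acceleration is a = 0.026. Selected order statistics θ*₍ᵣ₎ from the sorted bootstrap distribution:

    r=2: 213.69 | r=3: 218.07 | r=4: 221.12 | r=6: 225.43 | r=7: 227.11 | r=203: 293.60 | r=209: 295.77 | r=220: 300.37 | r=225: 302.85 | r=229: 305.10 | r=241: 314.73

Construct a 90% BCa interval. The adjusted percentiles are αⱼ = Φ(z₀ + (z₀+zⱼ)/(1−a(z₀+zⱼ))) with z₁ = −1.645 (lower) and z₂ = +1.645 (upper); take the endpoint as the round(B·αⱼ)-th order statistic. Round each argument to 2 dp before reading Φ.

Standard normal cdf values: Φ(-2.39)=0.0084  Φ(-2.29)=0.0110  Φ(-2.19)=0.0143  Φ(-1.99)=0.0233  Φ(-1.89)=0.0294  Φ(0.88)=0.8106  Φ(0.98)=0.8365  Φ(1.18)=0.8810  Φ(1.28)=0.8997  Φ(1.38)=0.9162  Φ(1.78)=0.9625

(227.11, 305.10)

Lower: z₀ + z₁ = -0.161 + (-1.645) = -1.806; 1 − a(z₀+z₁) = 1 − (0.026)(-1.806) = 1.0470; argument = -0.161 + (-1.806)/1.0470 = -1.8860 → -1.89.
α₁ = Φ(-1.89) = 0.0294; rank = round(250 × 0.0294) = 7; θ*₍7₎ = 227.11.
Upper: z₀ + z₂ = 1.484; 1 − a(z₀+z₂) = 0.9614; argument = 1.3826 → 1.38; α₂ = 0.9162; rank = 229; θ*₍229₎ = 305.10.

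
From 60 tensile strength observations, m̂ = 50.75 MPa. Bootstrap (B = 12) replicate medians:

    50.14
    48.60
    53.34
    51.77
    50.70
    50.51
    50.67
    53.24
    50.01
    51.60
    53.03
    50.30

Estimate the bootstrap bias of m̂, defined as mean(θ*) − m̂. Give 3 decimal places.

bias = +0.409

mean(θ*) = (50.14 + 48.60 + 53.34 + 51.77 + 50.70 + 50.51 + 50.67 + 53.24 + 50.01 + 51.60 + 53.03 + 50.30) / 12 = 51.1592
bias = 51.1592 − 50.75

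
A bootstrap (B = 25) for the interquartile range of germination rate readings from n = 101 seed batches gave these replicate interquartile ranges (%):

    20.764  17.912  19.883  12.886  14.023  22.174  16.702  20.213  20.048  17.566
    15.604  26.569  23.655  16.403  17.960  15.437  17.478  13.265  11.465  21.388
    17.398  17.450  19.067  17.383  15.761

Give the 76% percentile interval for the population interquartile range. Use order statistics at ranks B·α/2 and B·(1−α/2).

(13.265, 21.388)

Sorted replicates: 11.465, 12.886, 13.265, 14.023, 15.437, 15.604, 15.761, 16.403, 16.702, 17.383, 17.398, 17.450, 17.478, 17.566, 17.912, 17.960, 19.067, 19.883, 20.048, 20.213, 20.764, 21.388, 22.174, 23.655, 26.569
α = 0.24; lower rank = 25 × 0.120 = 3; upper rank = 25 × 0.880 = 22.
The 3rd smallest replicate is 13.265; the 22nd is 21.388.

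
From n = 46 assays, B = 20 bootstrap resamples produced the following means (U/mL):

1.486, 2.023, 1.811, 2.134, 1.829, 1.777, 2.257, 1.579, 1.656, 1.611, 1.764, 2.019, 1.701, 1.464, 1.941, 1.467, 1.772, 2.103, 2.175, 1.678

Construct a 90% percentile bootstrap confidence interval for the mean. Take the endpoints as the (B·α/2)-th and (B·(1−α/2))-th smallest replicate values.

(1.464, 2.175)

Sorted replicates: 1.464, 1.467, 1.486, 1.579, 1.611, 1.656, 1.678, 1.701, 1.764, 1.772, 1.777, 1.811, 1.829, 1.941, 2.019, 2.023, 2.103, 2.134, 2.175, 2.257
α = 0.10; lower rank = 20 × 0.050 = 1; upper rank = 20 × 0.950 = 19.
The 1st smallest replicate is 1.464; the 19th is 2.175.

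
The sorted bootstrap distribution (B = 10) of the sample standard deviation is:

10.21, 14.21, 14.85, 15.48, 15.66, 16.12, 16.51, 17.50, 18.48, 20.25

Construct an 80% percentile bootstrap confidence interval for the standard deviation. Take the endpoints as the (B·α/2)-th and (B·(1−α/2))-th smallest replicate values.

(10.21, 18.48)

α = 0.20; lower rank = 10 × 0.100 = 1; upper rank = 10 × 0.900 = 9.
The 1st smallest replicate is 10.21; the 9th is 18.48.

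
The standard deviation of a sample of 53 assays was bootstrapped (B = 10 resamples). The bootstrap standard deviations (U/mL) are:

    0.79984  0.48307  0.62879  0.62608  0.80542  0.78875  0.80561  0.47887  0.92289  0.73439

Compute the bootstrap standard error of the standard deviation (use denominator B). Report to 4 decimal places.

SE* = 0.1403

Bootstrap SE is the standard deviation of the 10 replicate standard deviations.
Mean of replicates: (0.79984 + 0.48307 + 0.62879 + 0.62608 + 0.80542 + 0.78875 + 0.80561 + 0.47887 + 0.92289 + 0.73439) / 10 = 7.073710 / 10 = 0.707371
Sum of squared deviations: (+0.092469)² + (−0.224301)² + (−0.078581)² + (−0.081291)² + (+0.098049)² + (+0.081379)² + (+0.098239)² + (−0.228501)² + (+0.215519)² + (+0.027019)² = 0.196923
Variance = 0.196923 / 10 = 0.019692
SE* = √0.019692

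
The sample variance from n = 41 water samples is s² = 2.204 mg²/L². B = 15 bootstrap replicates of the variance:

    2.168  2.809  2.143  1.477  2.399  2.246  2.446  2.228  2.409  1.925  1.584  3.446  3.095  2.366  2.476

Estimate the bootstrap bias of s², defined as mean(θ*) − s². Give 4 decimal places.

mean(θ*) = (2.168 + 2.809 + 2.143 + 1.477 + 2.399 + 2.246 + 2.446 + 2.228 + 2.409 + 1.925 + 1.584 + 3.446 + 3.095 + 2.366 + 2.476) / 15 = 2.34780
bias = 2.34780 − 2.204

bias = +0.1438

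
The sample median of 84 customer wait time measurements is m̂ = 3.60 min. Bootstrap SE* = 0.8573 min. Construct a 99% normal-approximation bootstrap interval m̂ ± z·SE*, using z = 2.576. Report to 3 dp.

Margin = 2.576 × 0.8573 = 2.2084
Interval: 3.60 ± 2.2084

(1.392, 5.808)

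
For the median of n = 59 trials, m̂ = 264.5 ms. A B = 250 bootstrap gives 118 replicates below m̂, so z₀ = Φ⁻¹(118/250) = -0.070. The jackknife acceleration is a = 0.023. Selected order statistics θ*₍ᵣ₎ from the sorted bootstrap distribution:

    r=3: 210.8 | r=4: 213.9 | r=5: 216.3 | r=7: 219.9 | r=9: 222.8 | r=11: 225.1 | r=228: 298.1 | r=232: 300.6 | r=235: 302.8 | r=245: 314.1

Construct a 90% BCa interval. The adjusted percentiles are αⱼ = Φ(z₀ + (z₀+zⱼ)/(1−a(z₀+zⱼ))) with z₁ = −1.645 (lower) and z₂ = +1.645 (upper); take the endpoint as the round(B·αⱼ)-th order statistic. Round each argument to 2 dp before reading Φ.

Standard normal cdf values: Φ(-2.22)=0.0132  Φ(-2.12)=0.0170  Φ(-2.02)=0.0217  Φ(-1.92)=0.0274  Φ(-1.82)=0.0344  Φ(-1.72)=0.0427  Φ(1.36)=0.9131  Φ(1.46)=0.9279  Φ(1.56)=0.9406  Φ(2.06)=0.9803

(225.1, 302.8)

Lower: z₀ + z₁ = -0.070 + (-1.645) = -1.715; 1 − a(z₀+z₁) = 1 − (0.023)(-1.715) = 1.0394; argument = -0.070 + (-1.715)/1.0394 = -1.7199 → -1.72.
α₁ = Φ(-1.72) = 0.0427; rank = round(250 × 0.0427) = 11; θ*₍11₎ = 225.1.
Upper: z₀ + z₂ = 1.575; 1 − a(z₀+z₂) = 0.9638; argument = 1.5642 → 1.56; α₂ = 0.9406; rank = 235; θ*₍235₎ = 302.8.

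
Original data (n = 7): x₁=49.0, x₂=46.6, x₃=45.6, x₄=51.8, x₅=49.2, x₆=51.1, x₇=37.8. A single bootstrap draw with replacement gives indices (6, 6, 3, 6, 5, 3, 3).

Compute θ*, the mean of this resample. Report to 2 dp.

Resample values: 51.1, 51.1, 45.6, 51.1, 49.2, 45.6, 45.6.
Mean = (51.1 + 51.1 + 45.6 + 51.1 + 49.2 + 45.6 + 45.6) / 7 = 339.30 / 7 = 48.47

θ* = 48.47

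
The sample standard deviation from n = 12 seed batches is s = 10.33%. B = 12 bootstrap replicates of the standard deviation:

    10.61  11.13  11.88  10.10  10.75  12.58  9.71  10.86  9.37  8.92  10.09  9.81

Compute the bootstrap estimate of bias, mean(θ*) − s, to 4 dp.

mean(θ*) = (10.61 + 11.13 + 11.88 + 10.10 + 10.75 + 12.58 + 9.71 + 10.86 + 9.37 + 8.92 + 10.09 + 9.81) / 12 = 10.48417
bias = 10.48417 − 10.33

bias = +0.1542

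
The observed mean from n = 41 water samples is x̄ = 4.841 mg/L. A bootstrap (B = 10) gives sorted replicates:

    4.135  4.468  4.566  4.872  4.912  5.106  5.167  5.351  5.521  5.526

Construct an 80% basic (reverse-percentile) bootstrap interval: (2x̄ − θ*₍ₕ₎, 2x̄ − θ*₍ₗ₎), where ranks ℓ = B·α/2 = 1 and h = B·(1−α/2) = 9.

Percentile endpoints at ranks 1 and 9: θ*₍1₎ = 4.135, θ*₍9₎ = 5.521.
Basic interval reflects these around x̄:
  lower = 2 × 4.841 − 5.521 = 4.161
  upper = 2 × 4.841 − 4.135 = 5.547

(4.161, 5.547)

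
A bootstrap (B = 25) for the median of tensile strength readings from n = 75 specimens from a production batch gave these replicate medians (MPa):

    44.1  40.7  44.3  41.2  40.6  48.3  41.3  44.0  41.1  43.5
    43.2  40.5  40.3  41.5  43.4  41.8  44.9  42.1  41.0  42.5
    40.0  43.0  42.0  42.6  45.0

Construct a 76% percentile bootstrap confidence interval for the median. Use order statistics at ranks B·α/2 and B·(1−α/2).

(40.5, 44.3)

Sorted replicates: 40.0, 40.3, 40.5, 40.6, 40.7, 41.0, 41.1, 41.2, 41.3, 41.5, 41.8, 42.0, 42.1, 42.5, 42.6, 43.0, 43.2, 43.4, 43.5, 44.0, 44.1, 44.3, 44.9, 45.0, 48.3
α = 0.24; lower rank = 25 × 0.120 = 3; upper rank = 25 × 0.880 = 22.
The 3rd smallest replicate is 40.5; the 22nd is 44.3.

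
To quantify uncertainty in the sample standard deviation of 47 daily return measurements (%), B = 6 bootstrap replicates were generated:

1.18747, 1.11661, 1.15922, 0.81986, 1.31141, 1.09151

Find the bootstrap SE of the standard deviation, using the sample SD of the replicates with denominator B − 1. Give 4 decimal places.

Bootstrap SE is the standard deviation of the 6 replicate standard deviations.
Mean of replicates: (1.18747 + 1.11661 + 1.15922 + 0.81986 + 1.31141 + 1.09151) / 6 = 6.686080 / 6 = 1.114347
Sum of squared deviations: (+0.073123)² + (+0.002263)² + (+0.044873)² + (−0.294487)² + (+0.197063)² + (−0.022837)² = 0.133444
Variance = 0.133444 / 5 = 0.026689
SE* = √0.026689

SE* = 0.1634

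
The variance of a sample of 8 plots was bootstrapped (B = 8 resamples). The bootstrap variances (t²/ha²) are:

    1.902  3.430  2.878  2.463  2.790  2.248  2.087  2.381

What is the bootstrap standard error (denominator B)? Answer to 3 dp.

Bootstrap SE is the standard deviation of the 8 replicate variances.
Mean of replicates: (1.902 + 3.430 + 2.878 + 2.463 + 2.790 + 2.248 + 2.087 + 2.381) / 8 = 20.1790 / 8 = 2.5224
Sum of squared deviations: (−0.6204)² + (+0.9076)² + (+0.3556)² + (−0.0594)² + (+0.2676)² + (−0.2744)² + (−0.4354)² + (−0.1414)² = 1.6951
Variance = 1.6951 / 8 = 0.2119
SE* = √0.2119

SE* = 0.460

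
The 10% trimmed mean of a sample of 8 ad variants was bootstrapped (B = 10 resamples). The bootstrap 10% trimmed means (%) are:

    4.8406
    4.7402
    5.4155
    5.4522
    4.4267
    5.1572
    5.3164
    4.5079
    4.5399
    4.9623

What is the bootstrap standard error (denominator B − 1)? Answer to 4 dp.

Bootstrap SE is the standard deviation of the 10 replicate 10% trimmed means.
Mean of replicates: (4.8406 + 4.7402 + 5.4155 + 5.4522 + 4.4267 + 5.1572 + 5.3164 + 4.5079 + 4.5399 + 4.9623) / 10 = 49.35890 / 10 = 4.93589
Sum of squared deviations: (−0.09529)² + (−0.19569)² + (+0.47961)² + (+0.51631)² + (−0.50919)² + (+0.22131)² + (+0.38051)² + (−0.42799)² + (−0.39599)² + (+0.02641)² = 1.33770
Variance = 1.33770 / 9 = 0.14863
SE* = √0.14863

SE* = 0.3855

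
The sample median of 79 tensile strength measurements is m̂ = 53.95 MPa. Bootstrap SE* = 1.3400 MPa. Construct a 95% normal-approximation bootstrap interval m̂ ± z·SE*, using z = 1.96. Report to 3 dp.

(51.324, 56.576)

Margin = 1.96 × 1.3400 = 2.6264
Interval: 53.95 ± 2.6264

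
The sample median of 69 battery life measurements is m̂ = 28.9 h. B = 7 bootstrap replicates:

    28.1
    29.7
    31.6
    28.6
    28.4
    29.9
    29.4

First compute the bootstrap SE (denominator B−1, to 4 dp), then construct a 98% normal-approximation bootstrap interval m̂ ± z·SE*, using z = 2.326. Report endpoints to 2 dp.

(26.13, 31.67)

Mean of replicates = 29.3857; sum of squared deviations = 8.5086; SE* = √(8.5086/6) = 1.1908
Margin = 2.326 × 1.1908 = 2.770
Interval: 28.9 ± 2.770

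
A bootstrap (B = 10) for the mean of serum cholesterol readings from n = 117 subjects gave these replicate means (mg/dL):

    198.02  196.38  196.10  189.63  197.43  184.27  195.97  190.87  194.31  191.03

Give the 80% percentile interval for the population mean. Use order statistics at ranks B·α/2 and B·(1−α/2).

(184.27, 197.43)

Sorted replicates: 184.27, 189.63, 190.87, 191.03, 194.31, 195.97, 196.10, 196.38, 197.43, 198.02
α = 0.20; lower rank = 10 × 0.100 = 1; upper rank = 10 × 0.900 = 9.
The 1st smallest replicate is 184.27; the 9th is 197.43.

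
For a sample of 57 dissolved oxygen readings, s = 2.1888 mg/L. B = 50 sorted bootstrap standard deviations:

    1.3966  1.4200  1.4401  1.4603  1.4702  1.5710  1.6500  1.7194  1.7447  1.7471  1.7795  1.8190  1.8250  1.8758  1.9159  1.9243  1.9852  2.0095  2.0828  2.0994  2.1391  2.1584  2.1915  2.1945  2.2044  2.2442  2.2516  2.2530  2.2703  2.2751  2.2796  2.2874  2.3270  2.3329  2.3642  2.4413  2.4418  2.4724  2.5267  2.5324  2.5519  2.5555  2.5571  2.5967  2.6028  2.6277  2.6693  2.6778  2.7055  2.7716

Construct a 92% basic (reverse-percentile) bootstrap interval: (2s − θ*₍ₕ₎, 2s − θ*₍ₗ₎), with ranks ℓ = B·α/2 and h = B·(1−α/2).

(1.6998, 2.9576)

Percentile endpoints at ranks 2 and 48: θ*₍2₎ = 1.4200, θ*₍48₎ = 2.6778.
Basic interval reflects these around s:
  lower = 2 × 2.1888 − 2.6778 = 1.6998
  upper = 2 × 2.1888 − 1.4200 = 2.9576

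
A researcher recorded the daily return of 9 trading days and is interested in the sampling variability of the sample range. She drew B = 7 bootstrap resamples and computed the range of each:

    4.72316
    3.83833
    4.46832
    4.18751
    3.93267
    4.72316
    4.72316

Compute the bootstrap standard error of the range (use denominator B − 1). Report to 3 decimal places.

Bootstrap SE is the standard deviation of the 7 replicate ranges.
Mean of replicates: (4.72316 + 3.83833 + 4.46832 + 4.18751 + 3.93267 + 4.72316 + 4.72316) / 7 = 30.596310 / 7 = 4.370901
Sum of squared deviations: (+0.352259)² + (−0.532571)² + (+0.097419)² + (−0.183391)² + (−0.438231)² + (+0.352259)² + (+0.352259)² = 0.891060
Variance = 0.891060 / 6 = 0.148510
SE* = √0.148510

SE* = 0.385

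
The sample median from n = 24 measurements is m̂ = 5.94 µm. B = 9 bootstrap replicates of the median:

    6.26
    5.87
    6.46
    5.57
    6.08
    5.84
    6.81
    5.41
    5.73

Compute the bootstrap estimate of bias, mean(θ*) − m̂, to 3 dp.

mean(θ*) = (6.26 + 5.87 + 6.46 + 5.57 + 6.08 + 5.84 + 6.81 + 5.41 + 5.73) / 9 = 6.0033
bias = 6.0033 − 5.94

bias = +0.063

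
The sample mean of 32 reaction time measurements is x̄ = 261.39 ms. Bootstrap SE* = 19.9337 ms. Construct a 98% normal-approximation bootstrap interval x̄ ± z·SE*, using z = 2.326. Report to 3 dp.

(215.024, 307.756)

Margin = 2.326 × 19.9337 = 46.3658
Interval: 261.39 ± 46.3658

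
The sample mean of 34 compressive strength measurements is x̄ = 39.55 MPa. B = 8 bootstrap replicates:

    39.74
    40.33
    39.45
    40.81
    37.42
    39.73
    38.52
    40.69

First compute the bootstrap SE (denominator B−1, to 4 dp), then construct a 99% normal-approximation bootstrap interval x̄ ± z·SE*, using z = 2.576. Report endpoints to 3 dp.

Mean of replicates = 39.5862; sum of squared deviations = 9.1614; SE* = √(9.1614/7) = 1.1440
Margin = 2.576 × 1.1440 = 2.9469
Interval: 39.55 ± 2.9469

(36.603, 42.497)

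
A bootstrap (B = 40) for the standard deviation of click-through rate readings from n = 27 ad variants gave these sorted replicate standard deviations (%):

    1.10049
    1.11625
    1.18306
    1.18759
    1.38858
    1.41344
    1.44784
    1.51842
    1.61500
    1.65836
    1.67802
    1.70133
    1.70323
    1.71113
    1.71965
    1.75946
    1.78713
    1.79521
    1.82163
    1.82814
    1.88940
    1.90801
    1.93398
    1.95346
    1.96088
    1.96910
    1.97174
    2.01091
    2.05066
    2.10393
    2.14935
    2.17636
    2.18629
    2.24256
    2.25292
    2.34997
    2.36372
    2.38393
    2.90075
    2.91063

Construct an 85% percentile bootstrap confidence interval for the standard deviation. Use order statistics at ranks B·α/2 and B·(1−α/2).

(1.18306, 2.36372)

α = 0.15; lower rank = 40 × 0.075 = 3; upper rank = 40 × 0.925 = 37.
The 3rd smallest replicate is 1.18306; the 37th is 2.36372.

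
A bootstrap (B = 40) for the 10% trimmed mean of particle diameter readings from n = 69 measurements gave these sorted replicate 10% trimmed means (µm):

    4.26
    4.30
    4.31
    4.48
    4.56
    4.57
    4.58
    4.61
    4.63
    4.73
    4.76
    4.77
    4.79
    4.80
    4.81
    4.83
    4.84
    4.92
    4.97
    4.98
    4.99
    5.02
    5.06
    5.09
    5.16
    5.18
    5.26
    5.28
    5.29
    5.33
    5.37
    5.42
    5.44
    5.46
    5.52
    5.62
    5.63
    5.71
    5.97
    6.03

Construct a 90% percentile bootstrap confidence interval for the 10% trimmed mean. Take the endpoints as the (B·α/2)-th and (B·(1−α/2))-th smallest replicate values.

(4.30, 5.71)

α = 0.10; lower rank = 40 × 0.050 = 2; upper rank = 40 × 0.950 = 38.
The 2nd smallest replicate is 4.30; the 38th is 5.71.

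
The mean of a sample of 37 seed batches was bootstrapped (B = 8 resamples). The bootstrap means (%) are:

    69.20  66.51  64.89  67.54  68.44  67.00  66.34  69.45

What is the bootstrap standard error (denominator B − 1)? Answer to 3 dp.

Bootstrap SE is the standard deviation of the 8 replicate means.
Mean of replicates: (69.20 + 66.51 + 64.89 + 67.54 + 68.44 + 67.00 + 66.34 + 69.45) / 8 = 539.3700 / 8 = 67.4213
Sum of squared deviations: (+1.7788)² + (−0.9112)² + (−2.5312)² + (+0.1188)² + (+1.0187)² + (−0.4213)² + (−1.0812)² + (+2.0288)² = 16.9159
Variance = 16.9159 / 7 = 2.4166
SE* = √2.4166

SE* = 1.555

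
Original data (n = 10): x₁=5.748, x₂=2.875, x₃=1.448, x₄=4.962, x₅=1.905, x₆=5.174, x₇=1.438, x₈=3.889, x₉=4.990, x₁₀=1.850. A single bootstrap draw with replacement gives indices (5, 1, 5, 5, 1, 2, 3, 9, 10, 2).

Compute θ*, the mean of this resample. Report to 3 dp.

Resample values: 1.905, 5.748, 1.905, 1.905, 5.748, 2.875, 1.448, 4.990, 1.850, 2.875.
Mean = (1.905 + 5.748 + 1.905 + 1.905 + 5.748 + 2.875 + 1.448 + 4.990 + 1.850 + 2.875) / 10 = 31.2490 / 10 = 3.125

θ* = 3.125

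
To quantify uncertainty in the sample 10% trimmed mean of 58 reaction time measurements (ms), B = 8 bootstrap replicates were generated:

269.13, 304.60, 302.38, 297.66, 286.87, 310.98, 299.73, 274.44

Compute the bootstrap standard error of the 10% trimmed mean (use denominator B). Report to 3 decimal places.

SE* = 13.983

Bootstrap SE is the standard deviation of the 8 replicate 10% trimmed means.
Mean of replicates: (269.13 + 304.60 + 302.38 + 297.66 + 286.87 + 310.98 + 299.73 + 274.44) / 8 = 2345.7900 / 8 = 293.2237
Sum of squared deviations: (−24.0938)² + (+11.3763)² + (+9.1562)² + (+4.4363)² + (−6.3537)² + (+17.7563)² + (+6.5063)² + (−18.7837)² = 1564.2602
Variance = 1564.2602 / 8 = 195.5325
SE* = √195.5325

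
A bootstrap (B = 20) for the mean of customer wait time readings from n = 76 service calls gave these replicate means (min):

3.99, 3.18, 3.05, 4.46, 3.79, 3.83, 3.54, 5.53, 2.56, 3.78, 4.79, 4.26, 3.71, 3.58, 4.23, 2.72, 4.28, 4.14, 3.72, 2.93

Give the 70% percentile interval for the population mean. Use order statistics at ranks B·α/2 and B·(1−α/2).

(2.93, 4.28)

Sorted replicates: 2.56, 2.72, 2.93, 3.05, 3.18, 3.54, 3.58, 3.71, 3.72, 3.78, 3.79, 3.83, 3.99, 4.14, 4.23, 4.26, 4.28, 4.46, 4.79, 5.53
α = 0.30; lower rank = 20 × 0.150 = 3; upper rank = 20 × 0.850 = 17.
The 3rd smallest replicate is 2.93; the 17th is 4.28.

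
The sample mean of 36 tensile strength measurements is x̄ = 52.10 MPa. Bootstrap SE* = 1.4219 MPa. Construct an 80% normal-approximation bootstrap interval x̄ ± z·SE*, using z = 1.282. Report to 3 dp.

(50.277, 53.923)

Margin = 1.282 × 1.4219 = 1.8229
Interval: 52.10 ± 1.8229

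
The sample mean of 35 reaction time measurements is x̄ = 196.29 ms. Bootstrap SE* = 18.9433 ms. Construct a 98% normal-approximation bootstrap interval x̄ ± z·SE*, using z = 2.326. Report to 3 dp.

(152.228, 240.352)

Margin = 2.326 × 18.9433 = 44.0621
Interval: 196.29 ± 44.0621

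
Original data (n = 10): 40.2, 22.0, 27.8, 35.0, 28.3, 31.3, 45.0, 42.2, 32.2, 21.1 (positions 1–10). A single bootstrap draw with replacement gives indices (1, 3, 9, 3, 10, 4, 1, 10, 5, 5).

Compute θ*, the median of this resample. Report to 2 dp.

Resample values: 40.2, 27.8, 32.2, 27.8, 21.1, 35.0, 40.2, 21.1, 28.3, 28.3.
Sorted: 21.1, 21.1, 27.8, 27.8, 28.3, 28.3, 32.2, 35.0, 40.2, 40.2
Median = average of the two middle values = 28.30

θ* = 28.30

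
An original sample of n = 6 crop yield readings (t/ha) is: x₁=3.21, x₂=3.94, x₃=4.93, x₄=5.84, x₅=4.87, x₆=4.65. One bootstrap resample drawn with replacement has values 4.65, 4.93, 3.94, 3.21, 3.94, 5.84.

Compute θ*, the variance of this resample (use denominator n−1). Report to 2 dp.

θ* = 0.85

Mean = 4.4183; sum of squared deviations = 4.2543
s² = 4.2543 / 5 = 0.8509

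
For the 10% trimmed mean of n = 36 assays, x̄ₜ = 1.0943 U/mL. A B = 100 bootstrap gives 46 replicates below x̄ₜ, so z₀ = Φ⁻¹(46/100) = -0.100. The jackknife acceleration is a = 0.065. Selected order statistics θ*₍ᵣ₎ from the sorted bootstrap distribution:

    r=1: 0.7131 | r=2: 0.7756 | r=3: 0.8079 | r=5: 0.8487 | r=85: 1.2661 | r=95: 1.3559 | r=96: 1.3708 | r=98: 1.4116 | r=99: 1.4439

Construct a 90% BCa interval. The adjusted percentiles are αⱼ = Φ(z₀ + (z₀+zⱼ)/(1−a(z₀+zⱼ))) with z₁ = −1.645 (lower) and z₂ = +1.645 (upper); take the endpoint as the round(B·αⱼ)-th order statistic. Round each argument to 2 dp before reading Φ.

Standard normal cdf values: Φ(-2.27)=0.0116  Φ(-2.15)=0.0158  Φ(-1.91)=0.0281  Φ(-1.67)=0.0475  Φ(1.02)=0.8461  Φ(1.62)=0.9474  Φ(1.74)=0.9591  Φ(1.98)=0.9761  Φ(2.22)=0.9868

Lower: z₀ + z₁ = -0.100 + (-1.645) = -1.745; 1 − a(z₀+z₁) = 1 − (0.065)(-1.745) = 1.1134; argument = -0.100 + (-1.745)/1.1134 = -1.6672 → -1.67.
α₁ = Φ(-1.67) = 0.0475; rank = round(100 × 0.0475) = 5; θ*₍5₎ = 0.8487.
Upper: z₀ + z₂ = 1.545; 1 − a(z₀+z₂) = 0.8996; argument = 1.6175 → 1.62; α₂ = 0.9474; rank = 95; θ*₍95₎ = 1.3559.

(0.8487, 1.3559)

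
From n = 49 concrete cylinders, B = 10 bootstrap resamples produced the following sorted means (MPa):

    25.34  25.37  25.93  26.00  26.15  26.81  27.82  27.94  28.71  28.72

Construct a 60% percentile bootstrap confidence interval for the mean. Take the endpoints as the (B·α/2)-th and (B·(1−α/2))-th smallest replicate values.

α = 0.40; lower rank = 10 × 0.200 = 2; upper rank = 10 × 0.800 = 8.
The 2nd smallest replicate is 25.37; the 8th is 27.94.

(25.37, 27.94)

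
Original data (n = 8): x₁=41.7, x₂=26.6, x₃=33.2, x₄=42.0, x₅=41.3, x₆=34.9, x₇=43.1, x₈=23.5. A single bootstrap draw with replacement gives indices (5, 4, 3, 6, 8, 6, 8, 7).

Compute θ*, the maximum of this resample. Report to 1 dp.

θ* = 43.1

Resample values: 41.3, 42.0, 33.2, 34.9, 23.5, 34.9, 23.5, 43.1.
Maximum = 43.1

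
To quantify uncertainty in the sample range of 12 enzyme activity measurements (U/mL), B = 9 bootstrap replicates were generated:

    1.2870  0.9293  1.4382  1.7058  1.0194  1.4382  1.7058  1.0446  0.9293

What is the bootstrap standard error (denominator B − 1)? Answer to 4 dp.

SE* = 0.3126

Bootstrap SE is the standard deviation of the 9 replicate ranges.
Mean of replicates: (1.2870 + 0.9293 + 1.4382 + 1.7058 + 1.0194 + 1.4382 + 1.7058 + 1.0446 + 0.9293) / 9 = 11.49760 / 9 = 1.27751
Sum of squared deviations: (+0.00949)² + (−0.34821)² + (+0.16069)² + (+0.42829)² + (−0.25811)² + (+0.16069)² + (+0.42829)² + (−0.23291)² + (−0.34821)² = 0.78197
Variance = 0.78197 / 8 = 0.09775
SE* = √0.09775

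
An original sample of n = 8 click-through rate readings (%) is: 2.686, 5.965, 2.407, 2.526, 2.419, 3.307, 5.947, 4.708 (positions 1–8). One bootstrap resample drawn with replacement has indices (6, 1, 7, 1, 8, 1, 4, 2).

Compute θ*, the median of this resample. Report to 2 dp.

Resample values: 3.307, 2.686, 5.947, 2.686, 4.708, 2.686, 2.526, 5.965.
Sorted: 2.526, 2.686, 2.686, 2.686, 3.307, 4.708, 5.947, 5.965
Median = average of the two middle values = 3.00

θ* = 3.00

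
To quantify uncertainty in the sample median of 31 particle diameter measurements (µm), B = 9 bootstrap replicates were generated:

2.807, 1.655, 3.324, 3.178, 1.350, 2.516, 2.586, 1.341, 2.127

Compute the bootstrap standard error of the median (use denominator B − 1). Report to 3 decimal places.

Bootstrap SE is the standard deviation of the 9 replicate medians.
Mean of replicates: (2.807 + 1.655 + 3.324 + 3.178 + 1.350 + 2.516 + 2.586 + 1.341 + 2.127) / 9 = 20.8840 / 9 = 2.3204
Sum of squared deviations: (+0.4866)² + (−0.6654)² + (+1.0036)² + (+0.8576)² + (−0.9704)² + (+0.1956)² + (+0.2656)² + (−0.9794)² + (−0.1934)² = 4.4693
Variance = 4.4693 / 8 = 0.5587
SE* = √0.5587

SE* = 0.747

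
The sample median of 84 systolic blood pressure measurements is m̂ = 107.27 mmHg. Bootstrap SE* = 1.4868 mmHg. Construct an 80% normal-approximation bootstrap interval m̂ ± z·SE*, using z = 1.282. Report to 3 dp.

Margin = 1.282 × 1.4868 = 1.9061
Interval: 107.27 ± 1.9061

(105.364, 109.176)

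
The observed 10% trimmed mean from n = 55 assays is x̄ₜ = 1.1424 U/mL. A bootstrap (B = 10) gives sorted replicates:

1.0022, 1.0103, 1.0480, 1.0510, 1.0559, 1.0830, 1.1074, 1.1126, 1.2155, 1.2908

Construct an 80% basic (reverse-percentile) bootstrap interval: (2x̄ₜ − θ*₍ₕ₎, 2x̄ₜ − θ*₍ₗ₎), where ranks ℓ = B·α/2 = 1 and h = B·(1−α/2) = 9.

Percentile endpoints at ranks 1 and 9: θ*₍1₎ = 1.0022, θ*₍9₎ = 1.2155.
Basic interval reflects these around x̄ₜ:
  lower = 2 × 1.1424 − 1.2155 = 1.0693
  upper = 2 × 1.1424 − 1.0022 = 1.2826

(1.0693, 1.2826)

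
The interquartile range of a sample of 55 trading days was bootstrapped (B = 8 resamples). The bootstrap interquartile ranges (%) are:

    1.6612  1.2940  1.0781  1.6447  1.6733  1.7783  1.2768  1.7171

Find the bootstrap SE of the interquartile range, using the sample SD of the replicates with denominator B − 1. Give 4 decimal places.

Bootstrap SE is the standard deviation of the 8 replicate interquartile ranges.
Mean of replicates: (1.6612 + 1.2940 + 1.0781 + 1.6447 + 1.6733 + 1.7783 + 1.2768 + 1.7171) / 8 = 12.12350 / 8 = 1.51544
Sum of squared deviations: (+0.14576)² + (−0.22144)² + (−0.43734)² + (+0.12926)² + (+0.15786)² + (+0.26286)² + (−0.23864)² + (+0.20166)² = 0.46989
Variance = 0.46989 / 7 = 0.06713
SE* = √0.06713

SE* = 0.2591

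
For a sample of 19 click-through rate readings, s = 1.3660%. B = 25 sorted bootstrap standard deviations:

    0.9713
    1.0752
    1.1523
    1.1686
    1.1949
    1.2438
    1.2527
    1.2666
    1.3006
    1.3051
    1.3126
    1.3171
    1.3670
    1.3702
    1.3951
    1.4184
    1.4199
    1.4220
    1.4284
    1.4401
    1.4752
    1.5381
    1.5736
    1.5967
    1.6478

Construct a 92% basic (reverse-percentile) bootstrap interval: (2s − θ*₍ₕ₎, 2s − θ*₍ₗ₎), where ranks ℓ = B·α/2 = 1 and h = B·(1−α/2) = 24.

Percentile endpoints at ranks 1 and 24: θ*₍1₎ = 0.9713, θ*₍24₎ = 1.5967.
Basic interval reflects these around s:
  lower = 2 × 1.3660 − 1.5967 = 1.1353
  upper = 2 × 1.3660 − 0.9713 = 1.7607

(1.1353, 1.7607)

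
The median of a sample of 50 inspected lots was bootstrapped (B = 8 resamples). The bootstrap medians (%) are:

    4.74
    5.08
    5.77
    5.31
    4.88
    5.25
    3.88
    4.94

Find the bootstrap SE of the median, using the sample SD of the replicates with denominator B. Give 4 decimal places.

SE* = 0.5117

Bootstrap SE is the standard deviation of the 8 replicate medians.
Mean of replicates: (4.74 + 5.08 + 5.77 + 5.31 + 4.88 + 5.25 + 3.88 + 4.94) / 8 = 39.850000 / 8 = 4.981250
Sum of squared deviations: (−0.241250)² + (+0.098750)² + (+0.788750)² + (+0.328750)² + (−0.101250)² + (+0.268750)² + (−1.101250)² + (−0.041250)² = 2.095087
Variance = 2.095087 / 8 = 0.261886
SE* = √0.261886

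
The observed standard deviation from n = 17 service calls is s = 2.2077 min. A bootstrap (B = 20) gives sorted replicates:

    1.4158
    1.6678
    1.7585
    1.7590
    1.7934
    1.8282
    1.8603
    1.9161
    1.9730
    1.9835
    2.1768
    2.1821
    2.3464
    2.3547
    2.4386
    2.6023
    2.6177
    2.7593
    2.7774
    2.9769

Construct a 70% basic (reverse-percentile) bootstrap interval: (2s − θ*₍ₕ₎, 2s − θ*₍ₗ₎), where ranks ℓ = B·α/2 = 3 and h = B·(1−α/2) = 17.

Percentile endpoints at ranks 3 and 17: θ*₍3₎ = 1.7585, θ*₍17₎ = 2.6177.
Basic interval reflects these around s:
  lower = 2 × 2.2077 − 2.6177 = 1.7977
  upper = 2 × 2.2077 − 1.7585 = 2.6569

(1.7977, 2.6569)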